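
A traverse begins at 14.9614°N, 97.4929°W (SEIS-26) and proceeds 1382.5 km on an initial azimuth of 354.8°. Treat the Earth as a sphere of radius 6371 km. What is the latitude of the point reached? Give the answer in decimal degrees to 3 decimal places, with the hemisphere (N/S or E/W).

27.339°N

δ = d/R = 1382.5/6371 = 0.216999 rad
φ₂ = arcsin(sin φ₁ cos δ + cos φ₁ sin δ cos θ)
   = arcsin(0.25817·0.97655 + 0.96610·0.21530·0.99588) = 27.33929°
λ₂ = λ₁ + atan2(sin θ sin δ cos φ₁, cos δ − sin φ₁ sin φ₂) = -98.75161°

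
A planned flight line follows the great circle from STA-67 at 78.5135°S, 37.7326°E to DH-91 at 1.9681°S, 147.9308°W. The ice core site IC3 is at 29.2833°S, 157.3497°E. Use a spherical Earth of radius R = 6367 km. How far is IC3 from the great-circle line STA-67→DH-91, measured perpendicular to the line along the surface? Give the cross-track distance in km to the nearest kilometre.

4959 km

δ₁₃ = central angle STA-67→IC3 = 1.166367 rad  (haversine)
θ₁₃ = bearing STA-67→IC3 = 124.432°,  θ₁₂ = bearing STA-67→DH-91 = 174.262°
dₓₜ = R·arcsin(sin δ₁₃ · sin(θ₁₃ − θ₁₂)) = 6367·arcsin(0.91933·sin(-49.829°)) = -4959.111 km
|dₓₜ| = 4959.111 km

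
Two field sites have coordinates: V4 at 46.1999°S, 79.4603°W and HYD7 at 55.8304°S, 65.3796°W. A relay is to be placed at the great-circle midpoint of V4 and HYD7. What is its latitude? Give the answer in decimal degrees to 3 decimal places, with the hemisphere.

51.225°S

Bx = cos φ₂ cos Δλ = 0.544769,  By = cos φ₂ sin Δλ = 0.136642
φₘ = atan2(sin φ₁ + sin φ₂, √((cos φ₁ + Bx)² + By²)) = -51.22473°
λₘ = λ₁ + atan2(By, cos φ₁ + Bx) = -73.15641°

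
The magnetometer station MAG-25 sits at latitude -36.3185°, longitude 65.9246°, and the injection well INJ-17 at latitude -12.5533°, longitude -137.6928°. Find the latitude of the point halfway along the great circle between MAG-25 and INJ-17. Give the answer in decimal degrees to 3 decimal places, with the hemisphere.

63.653°S

Bx = cos φ₂ cos Δλ = -0.894338,  By = cos φ₂ sin Δλ = 0.391050
φₘ = atan2(sin φ₁ + sin φ₂, √((cos φ₁ + Bx)² + By²)) = -63.65327°
λₘ = λ₁ + atan2(By, cos φ₁ + Bx) = 168.69063°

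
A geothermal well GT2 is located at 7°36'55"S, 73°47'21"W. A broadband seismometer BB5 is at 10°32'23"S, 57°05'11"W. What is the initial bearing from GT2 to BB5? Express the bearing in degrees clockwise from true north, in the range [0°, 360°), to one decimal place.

101.3°

GT2: φ = -7.61528°, λ = -73.78917°
BB5: φ = -10.53972°, λ = -57.08639°
Δλ = 16.7028°
y = sin Δλ · cos φ₂ = 0.282558
x = cos φ₁ sin φ₂ − sin φ₁ cos φ₂ cos Δλ = -0.056516
θ = atan2(y, x) = 101.3108° → 101.3108° (mod 360°)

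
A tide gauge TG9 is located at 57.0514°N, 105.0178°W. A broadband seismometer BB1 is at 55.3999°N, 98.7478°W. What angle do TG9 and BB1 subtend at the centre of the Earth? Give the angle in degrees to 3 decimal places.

3.855°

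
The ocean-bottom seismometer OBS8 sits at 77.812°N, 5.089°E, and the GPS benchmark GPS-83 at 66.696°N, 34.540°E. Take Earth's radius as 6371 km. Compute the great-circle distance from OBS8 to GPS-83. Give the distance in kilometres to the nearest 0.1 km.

Δφ = -11.1160°,  Δλ = 29.4510°
a = sin²(Δφ/2) + cos φ₁ cos φ₂ sin²(Δλ/2) = 0.014777
c = 2·arcsin(√a) = 0.243724 rad = 13.9644°
d = R·c = 6371 × 0.243724 = 1552.8 km

1552.8 km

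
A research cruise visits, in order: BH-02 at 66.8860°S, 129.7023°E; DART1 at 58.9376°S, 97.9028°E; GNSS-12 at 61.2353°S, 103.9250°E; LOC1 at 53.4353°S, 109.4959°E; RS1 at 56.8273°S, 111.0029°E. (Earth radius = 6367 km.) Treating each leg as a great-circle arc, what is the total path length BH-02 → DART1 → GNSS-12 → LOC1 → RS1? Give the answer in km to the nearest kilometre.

BH-02→DART1: c = 0.283831 rad, d = 1807.15 km
DART1→GNSS-12: c = 0.065955 rad, d = 419.94 km
GNSS-12→LOC1: c = 0.145774 rad, d = 928.14 km
LOC1→RS1: c = 0.061077 rad, d = 388.88 km
Total = 1807.15 + 419.94 + 928.14 + 388.88 = 3544.11 km

3544 km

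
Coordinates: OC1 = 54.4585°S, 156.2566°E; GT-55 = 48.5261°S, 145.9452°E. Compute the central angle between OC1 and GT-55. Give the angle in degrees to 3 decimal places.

8.725°

Δφ = 5.9324°,  Δλ = -10.3114°
a = sin²(Δφ/2) + cos φ₁ cos φ₂ sin²(Δλ/2) = 0.005787
c = 2·arcsin(√a) = 0.152286 rad = 8.7253°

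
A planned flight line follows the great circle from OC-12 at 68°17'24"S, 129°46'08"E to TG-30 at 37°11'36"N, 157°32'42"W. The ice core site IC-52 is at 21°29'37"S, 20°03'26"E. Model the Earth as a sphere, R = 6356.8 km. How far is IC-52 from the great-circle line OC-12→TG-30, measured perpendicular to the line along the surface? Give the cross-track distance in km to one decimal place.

OC-12: φ = -68.29000°, λ = +129.76889°
TG-30: φ = +37.19333°, λ = -157.54500°
IC-52: φ = -21.49361°, λ = +20.05722°
δ₁₃ = central angle OC-12→IC-52 = 1.344552 rad  (haversine)
θ₁₃ = bearing OC-12→IC-52 = 244.006°,  θ₁₂ = bearing OC-12→TG-30 = 59.730°
dₓₜ = R·arcsin(sin δ₁₃ · sin(θ₁₃ − θ₁₂)) = 6356.8·arcsin(0.97452·sin(184.276°)) = -462.323 km
|dₓₜ| = 462.323 km

462.3 km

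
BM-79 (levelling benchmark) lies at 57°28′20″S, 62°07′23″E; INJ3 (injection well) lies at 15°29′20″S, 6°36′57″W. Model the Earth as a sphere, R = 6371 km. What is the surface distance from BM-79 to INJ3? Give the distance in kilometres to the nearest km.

7295 km

BM-79: φ = -57.47222°, λ = +62.12306°
INJ3: φ = -15.48889°, λ = -6.61583°
Δφ = 41.9833°,  Δλ = -68.7389°
a = sin²(Δφ/2) + cos φ₁ cos φ₂ sin²(Δλ/2) = 0.293469
c = 2·arcsin(√a) = 1.144983 rad = 65.6027°
d = R·c = 6371 × 1.144983 = 7294.7 km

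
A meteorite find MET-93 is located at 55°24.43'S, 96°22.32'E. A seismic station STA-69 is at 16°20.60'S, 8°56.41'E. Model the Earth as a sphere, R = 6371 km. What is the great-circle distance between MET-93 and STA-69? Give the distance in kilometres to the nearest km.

MET-93: φ = -55.40717°, λ = +96.37200°
STA-69: φ = -16.34333°, λ = +8.94017°
Δφ = 39.0638°,  Δλ = -87.4318°
a = sin²(Δφ/2) + cos φ₁ cos φ₂ sin²(Δλ/2) = 0.371972
c = 2·arcsin(√a) = 1.311857 rad = 75.1638°
d = R·c = 6371 × 1.311857 = 8357.8 km

8358 km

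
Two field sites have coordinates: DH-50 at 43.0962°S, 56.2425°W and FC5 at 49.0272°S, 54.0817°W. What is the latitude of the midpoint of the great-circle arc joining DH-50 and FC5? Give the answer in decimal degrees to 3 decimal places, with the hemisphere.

46.067°S

Bx = cos φ₂ cos Δλ = 0.655234,  By = cos φ₂ sin Δλ = 0.024723
φₘ = atan2(sin φ₁ + sin φ₂, √((cos φ₁ + Bx)² + By²)) = -46.06678°
λₘ = λ₁ + atan2(By, cos φ₁ + Bx) = -55.22019°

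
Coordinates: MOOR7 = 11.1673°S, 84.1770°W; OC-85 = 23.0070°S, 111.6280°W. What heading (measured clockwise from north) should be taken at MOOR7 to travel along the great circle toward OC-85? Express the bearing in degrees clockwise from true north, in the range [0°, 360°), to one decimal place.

242.0°

Δλ = -27.4510°
y = sin Δλ · cos φ₂ = -0.424321
x = cos φ₁ sin φ₂ − sin φ₁ cos φ₂ cos Δλ = -0.225246
θ = atan2(y, x) = -117.9611° → 242.0389° (mod 360°)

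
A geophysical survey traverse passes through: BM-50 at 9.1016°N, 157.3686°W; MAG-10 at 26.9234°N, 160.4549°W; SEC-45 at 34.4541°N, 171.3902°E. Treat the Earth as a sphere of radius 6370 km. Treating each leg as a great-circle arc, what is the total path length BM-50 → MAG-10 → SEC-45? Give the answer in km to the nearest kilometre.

4816 km

BM-50→MAG-10: c = 0.315195 rad, d = 2007.79 km
MAG-10→SEC-45: c = 0.440868 rad, d = 2808.33 km
Total = 2007.79 + 2808.33 = 4816.12 km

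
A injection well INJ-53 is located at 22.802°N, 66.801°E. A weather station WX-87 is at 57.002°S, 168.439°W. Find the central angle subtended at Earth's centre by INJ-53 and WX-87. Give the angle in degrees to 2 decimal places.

127.68°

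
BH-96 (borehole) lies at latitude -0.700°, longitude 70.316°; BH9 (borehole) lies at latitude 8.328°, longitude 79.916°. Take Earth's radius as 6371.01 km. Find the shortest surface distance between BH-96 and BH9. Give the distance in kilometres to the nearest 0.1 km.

1462.8 km

Δφ = 9.0280°,  Δλ = 9.6000°
a = sin²(Δφ/2) + cos φ₁ cos φ₂ sin²(Δλ/2) = 0.013122
c = 2·arcsin(√a) = 0.229604 rad = 13.1554°
d = R·c = 6371.01 × 0.229604 = 1462.8 km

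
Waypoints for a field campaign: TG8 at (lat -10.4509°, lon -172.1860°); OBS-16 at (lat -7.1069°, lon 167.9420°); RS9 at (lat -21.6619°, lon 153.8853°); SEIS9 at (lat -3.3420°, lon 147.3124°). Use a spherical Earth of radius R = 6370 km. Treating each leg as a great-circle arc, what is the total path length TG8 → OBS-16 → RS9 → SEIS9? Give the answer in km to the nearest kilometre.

6584 km

TG8→OBS-16: c = 0.347610 rad, d = 2214.28 km
OBS-16→RS9: c = 0.347311 rad, d = 2212.37 km
RS9→SEIS9: c = 0.338608 rad, d = 2156.93 km
Total = 2214.28 + 2212.37 + 2156.93 = 6583.59 km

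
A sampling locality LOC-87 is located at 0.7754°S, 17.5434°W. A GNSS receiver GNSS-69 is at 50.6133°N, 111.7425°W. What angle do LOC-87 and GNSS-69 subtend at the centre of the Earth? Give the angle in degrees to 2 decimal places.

93.26°

Δφ = 51.3887°,  Δλ = -94.1991°
a = sin²(Δφ/2) + cos φ₁ cos φ₂ sin²(Δλ/2) = 0.528459
c = 2·arcsin(√a) = 1.627746 rad = 93.2630°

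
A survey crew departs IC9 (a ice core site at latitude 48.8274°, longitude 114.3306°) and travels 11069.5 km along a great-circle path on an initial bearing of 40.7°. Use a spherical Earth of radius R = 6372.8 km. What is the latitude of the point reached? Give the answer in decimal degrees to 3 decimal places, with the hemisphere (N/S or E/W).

21.574°N

δ = d/R = 11069.5/6372.8 = 1.736992 rad
φ₂ = arcsin(sin φ₁ cos δ + cos φ₁ sin δ cos θ)
   = arcsin(0.75273·-0.16543 + 0.65833·0.98622·0.75813) = 21.57386°
λ₂ = λ₁ + atan2(sin θ sin δ cos φ₁, cos δ − sin φ₁ sin φ₂) = -109.42321°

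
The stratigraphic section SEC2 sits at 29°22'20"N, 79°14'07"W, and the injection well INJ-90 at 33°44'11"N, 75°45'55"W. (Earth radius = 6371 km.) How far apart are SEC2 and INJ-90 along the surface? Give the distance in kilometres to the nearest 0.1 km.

586.1 km

SEC2: φ = +29.37222°, λ = -79.23528°
INJ-90: φ = +33.73639°, λ = -75.76528°
Δφ = 4.3642°,  Δλ = 3.4700°
a = sin²(Δφ/2) + cos φ₁ cos φ₂ sin²(Δλ/2) = 0.002114
c = 2·arcsin(√a) = 0.091990 rad = 5.2706°
d = R·c = 6371 × 0.091990 = 586.1 km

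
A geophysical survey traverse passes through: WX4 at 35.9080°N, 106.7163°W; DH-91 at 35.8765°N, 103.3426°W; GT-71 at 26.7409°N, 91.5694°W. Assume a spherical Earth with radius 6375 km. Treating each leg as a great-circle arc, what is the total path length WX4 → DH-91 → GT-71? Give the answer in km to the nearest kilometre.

WX4→DH-91: c = 0.047702 rad, d = 304.10 km
DH-91→GT-71: c = 0.236805 rad, d = 1509.63 km
Total = 304.10 + 1509.63 = 1813.74 km

1814 km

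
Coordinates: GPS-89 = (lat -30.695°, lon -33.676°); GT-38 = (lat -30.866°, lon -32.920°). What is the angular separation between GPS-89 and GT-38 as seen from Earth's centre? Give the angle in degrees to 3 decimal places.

0.672°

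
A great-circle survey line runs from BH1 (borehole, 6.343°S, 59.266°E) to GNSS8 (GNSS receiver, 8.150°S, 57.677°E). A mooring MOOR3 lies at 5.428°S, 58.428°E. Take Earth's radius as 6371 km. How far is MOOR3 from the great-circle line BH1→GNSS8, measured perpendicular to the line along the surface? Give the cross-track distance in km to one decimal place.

136.7 km

δ₁₃ = central angle BH1→MOOR3 = 0.021603 rad  (haversine)
θ₁₃ = bearing BH1→MOOR3 = 317.622°,  θ₁₂ = bearing BH1→GNSS8 = 221.002°
dₓₜ = R·arcsin(sin δ₁₃ · sin(θ₁₃ − θ₁₂)) = 6371·arcsin(0.02160·sin(96.620°)) = 136.716 km
|dₓₜ| = 136.716 km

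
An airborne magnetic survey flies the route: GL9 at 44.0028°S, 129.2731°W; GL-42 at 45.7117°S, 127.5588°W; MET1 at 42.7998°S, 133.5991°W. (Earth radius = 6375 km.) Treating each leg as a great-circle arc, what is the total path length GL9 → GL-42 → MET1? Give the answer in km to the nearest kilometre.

GL9→GL-42: c = 0.036596 rad, d = 233.30 km
GL-42→MET1: c = 0.090978 rad, d = 579.98 km
Total = 233.30 + 579.98 = 813.28 km

813 km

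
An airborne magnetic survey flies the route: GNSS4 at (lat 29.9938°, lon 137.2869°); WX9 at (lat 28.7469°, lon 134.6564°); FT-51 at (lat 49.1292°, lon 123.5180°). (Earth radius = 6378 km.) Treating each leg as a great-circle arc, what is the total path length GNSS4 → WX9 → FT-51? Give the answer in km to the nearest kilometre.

2750 km

GNSS4→WX9: c = 0.045543 rad, d = 290.48 km
WX9→FT-51: c = 0.385573 rad, d = 2459.19 km
Total = 290.48 + 2459.19 = 2749.66 km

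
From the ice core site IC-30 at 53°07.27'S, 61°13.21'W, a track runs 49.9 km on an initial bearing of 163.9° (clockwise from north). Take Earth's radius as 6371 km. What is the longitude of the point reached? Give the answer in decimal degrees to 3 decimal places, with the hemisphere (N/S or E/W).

IC-30: φ = -53.12117°, λ = -61.22017°
δ = d/R = 49.9/6371 = 0.007832 rad
φ₂ = arcsin(sin φ₁ cos δ + cos φ₁ sin δ cos θ)
   = arcsin(-0.79991·0.99997 + 0.60012·0.00783·-0.96078) = -53.55215°
λ₂ = λ₁ + atan2(sin θ sin δ cos φ₁, cos δ − sin φ₁ sin φ₂) = -61.01069°

61.011°W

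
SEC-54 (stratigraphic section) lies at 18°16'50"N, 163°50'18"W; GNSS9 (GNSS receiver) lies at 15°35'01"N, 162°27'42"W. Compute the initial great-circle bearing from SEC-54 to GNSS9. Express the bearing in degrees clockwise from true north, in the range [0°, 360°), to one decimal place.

153.8°

SEC-54: φ = +18.28056°, λ = -163.83833°
GNSS9: φ = +15.58361°, λ = -162.46167°
Δλ = 1.3767°
y = sin Δλ · cos φ₂ = 0.023142
x = cos φ₁ sin φ₂ − sin φ₁ cos φ₂ cos Δλ = -0.046966
θ = atan2(y, x) = 153.7688° → 153.7688° (mod 360°)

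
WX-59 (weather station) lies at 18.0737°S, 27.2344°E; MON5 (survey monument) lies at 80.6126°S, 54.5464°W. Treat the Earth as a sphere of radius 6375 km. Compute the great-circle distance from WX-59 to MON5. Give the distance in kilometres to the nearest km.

7882 km

Δφ = -62.5389°,  Δλ = -81.7808°
a = sin²(Δφ/2) + cos φ₁ cos φ₂ sin²(Δλ/2) = 0.335874
c = 2·arcsin(√a) = 1.236343 rad = 70.8372°
d = R·c = 6375 × 1.236343 = 7881.7 km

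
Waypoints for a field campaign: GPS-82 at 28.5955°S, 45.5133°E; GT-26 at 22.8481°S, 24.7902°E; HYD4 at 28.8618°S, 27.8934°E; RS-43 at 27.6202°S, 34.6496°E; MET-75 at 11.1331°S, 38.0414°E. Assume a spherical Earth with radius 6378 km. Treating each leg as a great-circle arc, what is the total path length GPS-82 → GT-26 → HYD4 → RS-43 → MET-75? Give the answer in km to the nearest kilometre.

5455 km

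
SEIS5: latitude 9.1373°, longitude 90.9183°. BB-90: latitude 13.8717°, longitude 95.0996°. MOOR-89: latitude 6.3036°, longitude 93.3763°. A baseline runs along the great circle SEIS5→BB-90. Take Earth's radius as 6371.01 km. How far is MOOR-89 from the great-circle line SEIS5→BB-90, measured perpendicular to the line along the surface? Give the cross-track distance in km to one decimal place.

410.7 km

δ₁₃ = central angle SEIS5→MOOR-89 = 0.065214 rad  (haversine)
θ₁₃ = bearing SEIS5→MOOR-89 = 139.147°,  θ₁₂ = bearing SEIS5→BB-90 = 40.477°
dₓₜ = R·arcsin(sin δ₁₃ · sin(θ₁₃ − θ₁₂)) = 6371.01·arcsin(0.06517·sin(98.670°)) = 410.724 km
|dₓₜ| = 410.724 km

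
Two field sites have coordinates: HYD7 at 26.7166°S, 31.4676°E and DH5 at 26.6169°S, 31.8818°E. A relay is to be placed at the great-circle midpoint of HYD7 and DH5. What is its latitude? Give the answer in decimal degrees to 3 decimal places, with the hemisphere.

26.667°S

Bx = cos φ₂ cos Δλ = 0.893999,  By = cos φ₂ sin Δλ = 0.006463
φₘ = atan2(sin φ₁ + sin φ₂, √((cos φ₁ + Bx)² + By²)) = -26.66690°
λₘ = λ₁ + atan2(By, cos φ₁ + Bx) = 31.67479°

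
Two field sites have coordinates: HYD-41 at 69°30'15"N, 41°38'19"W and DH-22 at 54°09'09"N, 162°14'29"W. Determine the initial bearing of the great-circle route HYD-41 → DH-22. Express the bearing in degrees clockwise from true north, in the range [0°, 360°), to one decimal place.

318.2°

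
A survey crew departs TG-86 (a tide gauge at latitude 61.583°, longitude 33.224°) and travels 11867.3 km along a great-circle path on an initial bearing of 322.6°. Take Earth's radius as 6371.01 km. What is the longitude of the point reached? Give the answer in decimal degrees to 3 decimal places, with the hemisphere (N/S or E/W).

110.961°W

δ = d/R = 11867.3/6371.01 = 1.862703 rad
φ₂ = arcsin(sin φ₁ cos δ + cos φ₁ sin δ cos θ)
   = arcsin(0.87951·-0.28778 + 0.47589·0.95770·0.79441) = 6.25501°
λ₂ = λ₁ + atan2(sin θ sin δ cos φ₁, cos δ − sin φ₁ sin φ₂) = -110.96131°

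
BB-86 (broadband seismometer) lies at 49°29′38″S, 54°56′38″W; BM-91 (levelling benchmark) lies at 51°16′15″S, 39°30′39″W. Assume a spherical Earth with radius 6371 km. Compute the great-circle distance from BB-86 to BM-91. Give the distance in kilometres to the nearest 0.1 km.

1109.8 km

BB-86: φ = -49.49389°, λ = -54.94389°
BM-91: φ = -51.27083°, λ = -39.51083°
Δφ = -1.7769°,  Δλ = 15.4331°
a = sin²(Δφ/2) + cos φ₁ cos φ₂ sin²(Δλ/2) = 0.007567
c = 2·arcsin(√a) = 0.174196 rad = 9.9807°
d = R·c = 6371 × 0.174196 = 1109.8 km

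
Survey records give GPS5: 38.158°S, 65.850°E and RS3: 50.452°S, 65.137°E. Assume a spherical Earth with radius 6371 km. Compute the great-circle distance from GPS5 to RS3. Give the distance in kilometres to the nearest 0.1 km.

1368.2 km

Δφ = -12.2940°,  Δλ = -0.7130°
a = sin²(Δφ/2) + cos φ₁ cos φ₂ sin²(Δλ/2) = 0.011485
c = 2·arcsin(√a) = 0.214753 rad = 12.3044°
d = R·c = 6371 × 0.214753 = 1368.2 km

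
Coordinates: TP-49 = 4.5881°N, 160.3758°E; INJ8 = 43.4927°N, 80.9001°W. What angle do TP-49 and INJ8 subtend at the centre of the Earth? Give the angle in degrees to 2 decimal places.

Δφ = 38.9046°,  Δλ = 118.7241°
a = sin²(Δφ/2) + cos φ₁ cos φ₂ sin²(Δλ/2) = 0.646239
c = 2·arcsin(√a) = 1.867614 rad = 107.0064°

107.01°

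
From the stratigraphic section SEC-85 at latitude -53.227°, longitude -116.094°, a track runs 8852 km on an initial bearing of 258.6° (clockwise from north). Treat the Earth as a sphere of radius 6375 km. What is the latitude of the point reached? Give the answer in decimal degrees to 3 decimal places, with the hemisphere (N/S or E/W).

15.162°S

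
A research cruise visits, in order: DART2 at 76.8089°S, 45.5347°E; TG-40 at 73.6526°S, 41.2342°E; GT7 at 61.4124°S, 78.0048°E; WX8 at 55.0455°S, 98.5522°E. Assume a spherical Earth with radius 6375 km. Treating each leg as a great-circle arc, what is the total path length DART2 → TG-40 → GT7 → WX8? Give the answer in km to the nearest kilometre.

3774 km

DART2→TG-40: c = 0.058280 rad, d = 371.53 km
TG-40→GT7: c = 0.316047 rad, d = 2014.80 km
GT7→WX8: c = 0.217724 rad, d = 1387.99 km
Total = 371.53 + 2014.80 + 1387.99 = 3774.33 km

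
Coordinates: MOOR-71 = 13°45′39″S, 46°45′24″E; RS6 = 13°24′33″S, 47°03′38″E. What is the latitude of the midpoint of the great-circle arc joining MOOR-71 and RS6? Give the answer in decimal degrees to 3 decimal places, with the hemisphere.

13.585°S

MOOR-71: φ = -13.76083°, λ = +46.75667°
RS6: φ = -13.40917°, λ = +47.06056°
Bx = cos φ₂ cos Δλ = 0.972725,  By = cos φ₂ sin Δλ = 0.005159
φₘ = atan2(sin φ₁ + sin φ₂, √((cos φ₁ + Bx)² + By²)) = -13.58505°
λₘ = λ₁ + atan2(By, cos φ₁ + Bx) = 46.90872°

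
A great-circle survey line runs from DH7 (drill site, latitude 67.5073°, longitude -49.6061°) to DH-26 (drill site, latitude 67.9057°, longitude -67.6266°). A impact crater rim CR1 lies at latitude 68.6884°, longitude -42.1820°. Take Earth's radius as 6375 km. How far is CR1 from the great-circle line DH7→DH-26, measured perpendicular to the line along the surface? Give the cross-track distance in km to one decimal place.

δ₁₃ = central angle DH7→CR1 = 0.052505 rad  (haversine)
θ₁₃ = bearing DH7→CR1 = 63.487°,  θ₁₂ = bearing DH7→DH-26 = 281.655°
dₓₜ = R·arcsin(sin δ₁₃ · sin(θ₁₃ − θ₁₂)) = 6375·arcsin(0.05248·sin(-218.168°)) = 206.785 km
|dₓₜ| = 206.785 km

206.8 km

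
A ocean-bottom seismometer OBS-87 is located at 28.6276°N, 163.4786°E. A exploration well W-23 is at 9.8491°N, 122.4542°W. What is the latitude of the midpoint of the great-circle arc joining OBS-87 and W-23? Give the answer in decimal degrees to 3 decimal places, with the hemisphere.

23.594°N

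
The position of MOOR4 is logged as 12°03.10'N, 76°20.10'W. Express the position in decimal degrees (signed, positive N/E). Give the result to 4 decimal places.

lat: 12.0517° N → +12.0517°
lon: 76.3350° W → -76.3350°

+12.0517°, -76.3350°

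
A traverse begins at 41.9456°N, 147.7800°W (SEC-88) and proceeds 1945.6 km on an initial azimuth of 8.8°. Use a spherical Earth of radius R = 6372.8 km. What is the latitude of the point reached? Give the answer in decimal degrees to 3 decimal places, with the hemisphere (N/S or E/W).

δ = d/R = 1945.6/6372.8 = 0.305298 rad
φ₂ = arcsin(sin φ₁ cos δ + cos φ₁ sin δ cos θ)
   = arcsin(0.66842·0.95376 + 0.74378·0.30058·0.98823) = 59.14260°
λ₂ = λ₁ + atan2(sin θ sin δ cos φ₁, cos δ − sin φ₁ sin φ₂) = -142.63628°

59.143°N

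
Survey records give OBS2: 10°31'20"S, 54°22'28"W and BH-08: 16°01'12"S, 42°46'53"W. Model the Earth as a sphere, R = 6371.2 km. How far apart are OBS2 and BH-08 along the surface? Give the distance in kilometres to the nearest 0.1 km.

OBS2: φ = -10.52222°, λ = -54.37444°
BH-08: φ = -16.02000°, λ = -42.78139°
Δφ = -5.4978°,  Δλ = 11.5931°
a = sin²(Δφ/2) + cos φ₁ cos φ₂ sin²(Δλ/2) = 0.011939
c = 2·arcsin(√a) = 0.218971 rad = 12.5461°
d = R·c = 6371.2 × 0.218971 = 1395.1 km

1395.1 km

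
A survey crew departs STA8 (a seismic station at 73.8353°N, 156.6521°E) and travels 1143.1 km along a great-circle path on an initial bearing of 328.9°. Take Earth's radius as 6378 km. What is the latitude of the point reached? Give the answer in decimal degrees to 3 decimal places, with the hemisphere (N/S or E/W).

80.959°N

δ = d/R = 1143.1/6378 = 0.179225 rad
φ₂ = arcsin(sin φ₁ cos δ + cos φ₁ sin δ cos θ)
   = arcsin(0.96047·0.98398 + 0.27840·0.17827·0.85627) = 80.95927°
λ₂ = λ₁ + atan2(sin θ sin δ cos φ₁, cos δ − sin φ₁ sin φ₂) = 120.77885°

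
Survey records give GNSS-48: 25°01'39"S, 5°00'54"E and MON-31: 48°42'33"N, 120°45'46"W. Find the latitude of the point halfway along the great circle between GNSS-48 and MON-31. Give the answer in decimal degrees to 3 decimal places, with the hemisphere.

23.739°N

GNSS-48: φ = -25.02750°, λ = +5.01500°
MON-31: φ = +48.70917°, λ = -120.76278°
Bx = cos φ₂ cos Δλ = -0.385795,  By = cos φ₂ sin Δλ = -0.535356
φₘ = atan2(sin φ₁ + sin φ₂, √((cos φ₁ + Bx)² + By²)) = 23.73902°
λₘ = λ₁ + atan2(By, cos φ₁ + Bx) = -40.80156°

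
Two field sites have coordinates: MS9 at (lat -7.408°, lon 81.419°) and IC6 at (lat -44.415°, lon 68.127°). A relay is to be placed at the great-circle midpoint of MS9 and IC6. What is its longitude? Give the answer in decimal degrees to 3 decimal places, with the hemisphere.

75.858°E

Bx = cos φ₂ cos Δλ = 0.695154,  By = cos φ₂ sin Δλ = -0.164225
φₘ = atan2(sin φ₁ + sin φ₂, √((cos φ₁ + Bx)² + By²)) = -26.05960°
λₘ = λ₁ + atan2(By, cos φ₁ + Bx) = 75.85829°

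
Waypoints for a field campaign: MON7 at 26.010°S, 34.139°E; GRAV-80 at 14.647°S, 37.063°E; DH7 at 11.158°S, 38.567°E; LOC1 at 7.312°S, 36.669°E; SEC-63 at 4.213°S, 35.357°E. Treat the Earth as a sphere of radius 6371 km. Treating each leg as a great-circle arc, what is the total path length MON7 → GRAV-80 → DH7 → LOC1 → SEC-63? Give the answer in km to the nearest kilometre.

MON7→GRAV-80: c = 0.203988 rad, d = 1299.60 km
GRAV-80→DH7: c = 0.066050 rad, d = 420.80 km
DH7→LOC1: c = 0.074662 rad, d = 475.67 km
LOC1→SEC-63: c = 0.058689 rad, d = 373.91 km
Total = 1299.60 + 420.80 + 475.67 + 373.91 = 2569.99 km

2570 km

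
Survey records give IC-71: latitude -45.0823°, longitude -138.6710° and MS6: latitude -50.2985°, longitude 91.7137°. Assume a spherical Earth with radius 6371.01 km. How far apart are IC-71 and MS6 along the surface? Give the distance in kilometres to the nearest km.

Δφ = -5.2162°,  Δλ = -129.6153°
a = sin²(Δφ/2) + cos φ₁ cos φ₂ sin²(Δλ/2) = 0.371391
c = 2·arcsin(√a) = 1.310653 rad = 75.0949°
d = R·c = 6371.01 × 1.310653 = 8350.2 km

8350 km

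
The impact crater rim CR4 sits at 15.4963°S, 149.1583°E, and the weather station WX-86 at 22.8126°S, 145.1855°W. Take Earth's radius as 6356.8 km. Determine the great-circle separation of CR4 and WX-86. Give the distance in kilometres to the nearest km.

6877 km

Δφ = -7.3163°,  Δλ = 65.6562°
a = sin²(Δφ/2) + cos φ₁ cos φ₂ sin²(Δλ/2) = 0.265128
c = 2·arcsin(√a) = 1.081796 rad = 61.9824°
d = R·c = 6356.8 × 1.081796 = 6876.8 km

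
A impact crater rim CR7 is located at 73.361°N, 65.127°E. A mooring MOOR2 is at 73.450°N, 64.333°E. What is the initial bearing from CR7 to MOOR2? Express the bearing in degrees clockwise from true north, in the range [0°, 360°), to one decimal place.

291.8°

Δλ = -0.7940°
y = sin Δλ · cos φ₂ = -0.003947
x = cos φ₁ sin φ₂ − sin φ₁ cos φ₂ cos Δλ = 0.001580
θ = atan2(y, x) = -68.1909° → 291.8091° (mod 360°)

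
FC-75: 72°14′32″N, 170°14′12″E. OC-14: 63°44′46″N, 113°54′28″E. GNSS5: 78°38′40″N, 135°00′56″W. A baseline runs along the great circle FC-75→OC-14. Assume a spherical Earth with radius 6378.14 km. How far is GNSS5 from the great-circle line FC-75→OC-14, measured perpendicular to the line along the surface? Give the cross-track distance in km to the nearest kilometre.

FC-75: φ = +72.24222°, λ = +170.23667°
OC-14: φ = +63.74611°, λ = +113.90778°
GNSS5: φ = +78.64444°, λ = -135.01556°
δ₁₃ = central angle FC-75→GNSS5 = 0.252175 rad  (haversine)
θ₁₃ = bearing FC-75→GNSS5 = 40.122°,  θ₁₂ = bearing FC-75→OC-14 = 276.196°
dₓₜ = R·arcsin(sin δ₁₃ · sin(θ₁₃ − θ₁₂)) = 6378.14·arcsin(0.24951·sin(-236.074°)) = 1330.105 km
|dₓₜ| = 1330.105 km

1330 km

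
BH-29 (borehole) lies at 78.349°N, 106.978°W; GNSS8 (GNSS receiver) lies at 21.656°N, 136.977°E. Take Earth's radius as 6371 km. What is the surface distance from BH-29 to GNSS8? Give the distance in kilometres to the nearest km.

Δφ = -56.6930°,  Δλ = -116.0450°
a = sin²(Δφ/2) + cos φ₁ cos φ₂ sin²(Δλ/2) = 0.360492
c = 2·arcsin(√a) = 1.288026 rad = 73.7985°
d = R·c = 6371 × 1.288026 = 8206.0 km

8206 km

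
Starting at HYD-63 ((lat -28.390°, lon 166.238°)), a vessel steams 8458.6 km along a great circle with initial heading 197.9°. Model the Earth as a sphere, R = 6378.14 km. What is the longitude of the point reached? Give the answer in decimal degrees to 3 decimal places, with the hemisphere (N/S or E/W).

39.089°E

δ = d/R = 8458.6/6378.14 = 1.326186 rad
φ₂ = arcsin(sin φ₁ cos δ + cos φ₁ sin δ cos θ)
   = arcsin(-0.47547·0.24218 + 0.87973·0.97023·-0.95159) = -68.02939°
λ₂ = λ₁ + atan2(sin θ sin δ cos φ₁, cos δ − sin φ₁ sin φ₂) = 39.08886°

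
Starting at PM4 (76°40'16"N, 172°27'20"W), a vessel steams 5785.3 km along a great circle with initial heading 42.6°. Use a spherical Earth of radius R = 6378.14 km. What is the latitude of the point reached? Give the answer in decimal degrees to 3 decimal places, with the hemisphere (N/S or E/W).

47.151°N

PM4: φ = +76.67111°, λ = -172.45556°
δ = d/R = 5785.3/6378.14 = 0.907051 rad
φ₂ = arcsin(sin φ₁ cos δ + cos φ₁ sin δ cos θ)
   = arcsin(0.97306·0.61607 + 0.23054·0.78769·0.73610) = 47.15087°
λ₂ = λ₁ + atan2(sin θ sin δ cos φ₁, cos δ − sin φ₁ sin φ₂) = -44.08300°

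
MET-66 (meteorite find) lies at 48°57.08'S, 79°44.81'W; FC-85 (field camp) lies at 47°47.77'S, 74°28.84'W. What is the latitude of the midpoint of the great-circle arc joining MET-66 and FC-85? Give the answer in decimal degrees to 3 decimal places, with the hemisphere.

48.404°S

MET-66: φ = -48.95133°, λ = -79.74683°
FC-85: φ = -47.79617°, λ = -74.48067°
Bx = cos φ₂ cos Δλ = 0.668935,  By = cos φ₂ sin Δλ = 0.061657
φₘ = atan2(sin φ₁ + sin φ₂, √((cos φ₁ + Bx)² + By²)) = -48.40380°
λₘ = λ₁ + atan2(By, cos φ₁ + Bx) = -77.08386°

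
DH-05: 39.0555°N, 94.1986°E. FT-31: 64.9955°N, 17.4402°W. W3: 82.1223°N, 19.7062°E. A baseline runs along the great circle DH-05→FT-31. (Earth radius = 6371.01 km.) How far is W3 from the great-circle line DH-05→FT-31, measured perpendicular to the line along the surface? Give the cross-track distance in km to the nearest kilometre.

1346 km

δ₁₃ = central angle DH-05→W3 = 0.859808 rad  (haversine)
θ₁₃ = bearing DH-05→W3 = 349.962°,  θ₁₂ = bearing DH-05→FT-31 = 333.899°
dₓₜ = R·arcsin(sin δ₁₃ · sin(θ₁₃ − θ₁₂)) = 6371.01·arcsin(0.75772·sin(16.063°)) = 1345.744 km
|dₓₜ| = 1345.744 km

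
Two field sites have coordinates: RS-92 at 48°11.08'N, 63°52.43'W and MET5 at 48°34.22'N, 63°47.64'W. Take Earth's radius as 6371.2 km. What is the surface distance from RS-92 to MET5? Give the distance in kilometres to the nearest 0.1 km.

43.3 km

RS-92: φ = +48.18467°, λ = -63.87383°
MET5: φ = +48.57033°, λ = -63.79400°
Δφ = 0.3857°,  Δλ = 0.0798°
a = sin²(Δφ/2) + cos φ₁ cos φ₂ sin²(Δλ/2) = 0.000012
c = 2·arcsin(√a) = 0.006794 rad = 0.3893°
d = R·c = 6371.2 × 0.006794 = 43.3 km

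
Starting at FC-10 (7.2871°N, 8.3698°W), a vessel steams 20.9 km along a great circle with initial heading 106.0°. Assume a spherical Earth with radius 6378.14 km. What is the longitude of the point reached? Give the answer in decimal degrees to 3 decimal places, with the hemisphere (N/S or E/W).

8.188°W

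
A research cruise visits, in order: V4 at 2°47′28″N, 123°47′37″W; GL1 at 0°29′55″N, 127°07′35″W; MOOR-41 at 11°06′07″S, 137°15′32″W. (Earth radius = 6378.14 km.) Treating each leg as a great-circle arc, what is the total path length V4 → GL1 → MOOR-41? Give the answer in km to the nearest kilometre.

V4: φ = +2.79111°, λ = -123.79361°
GL1: φ = +0.49861°, λ = -127.12639°
MOOR-41: φ = -11.10194°, λ = -137.25889°
V4→GL1: c = 0.070578 rad, d = 450.15 km
GL1→MOOR-41: c = 0.268125 rad, d = 1710.14 km
Total = 450.15 + 1710.14 = 2160.29 km

2160 km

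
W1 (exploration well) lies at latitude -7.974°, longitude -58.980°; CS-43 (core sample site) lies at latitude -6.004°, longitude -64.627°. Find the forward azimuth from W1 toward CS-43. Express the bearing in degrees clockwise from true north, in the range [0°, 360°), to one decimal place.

Δλ = -5.6470°
y = sin Δλ · cos φ₂ = -0.097859
x = cos φ₁ sin φ₂ − sin φ₁ cos φ₂ cos Δλ = 0.033707
θ = atan2(y, x) = -70.9943° → 289.0057° (mod 360°)

289.0°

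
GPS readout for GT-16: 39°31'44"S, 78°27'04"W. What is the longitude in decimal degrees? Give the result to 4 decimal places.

78.4511°W

78° + 27′/60 + 4″/3600 = 78 + 0.45000 + 0.00111 = 78.4511°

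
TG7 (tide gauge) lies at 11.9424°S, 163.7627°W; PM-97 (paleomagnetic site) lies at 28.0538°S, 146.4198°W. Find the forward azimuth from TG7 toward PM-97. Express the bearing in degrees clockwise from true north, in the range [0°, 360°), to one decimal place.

137.4°

Δλ = 17.3429°
y = sin Δλ · cos φ₂ = 0.263066
x = cos φ₁ sin φ₂ − sin φ₁ cos φ₂ cos Δλ = -0.285808
θ = atan2(y, x) = 137.3726° → 137.3726° (mod 360°)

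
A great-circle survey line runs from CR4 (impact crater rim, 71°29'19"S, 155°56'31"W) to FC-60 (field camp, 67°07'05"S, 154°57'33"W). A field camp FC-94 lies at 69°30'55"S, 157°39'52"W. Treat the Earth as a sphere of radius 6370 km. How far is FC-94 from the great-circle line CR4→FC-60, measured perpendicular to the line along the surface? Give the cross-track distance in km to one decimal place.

CR4: φ = -71.48861°, λ = -155.94194°
FC-60: φ = -67.11806°, λ = -154.95917°
FC-94: φ = -69.51528°, λ = -157.66444°
δ₁₃ = central angle CR4→FC-94 = 0.035870 rad  (haversine)
θ₁₃ = bearing CR4→FC-94 = 342.943°,  θ₁₂ = bearing CR4→FC-60 = 5.005°
dₓₜ = R·arcsin(sin δ₁₃ · sin(θ₁₃ − θ₁₂)) = 6370·arcsin(0.03586·sin(337.938°)) = -85.808 km
|dₓₜ| = 85.808 km

85.8 km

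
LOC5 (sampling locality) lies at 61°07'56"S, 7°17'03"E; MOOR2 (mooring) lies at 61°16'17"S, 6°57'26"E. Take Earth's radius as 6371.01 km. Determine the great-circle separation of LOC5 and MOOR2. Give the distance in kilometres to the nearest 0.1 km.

23.4 km

LOC5: φ = -61.13222°, λ = +7.28417°
MOOR2: φ = -61.27139°, λ = +6.95722°
Δφ = -0.1392°,  Δλ = -0.3269°
a = sin²(Δφ/2) + cos φ₁ cos φ₂ sin²(Δλ/2) = 0.000003
c = 2·arcsin(√a) = 0.003668 rad = 0.2102°
d = R·c = 6371.01 × 0.003668 = 23.4 km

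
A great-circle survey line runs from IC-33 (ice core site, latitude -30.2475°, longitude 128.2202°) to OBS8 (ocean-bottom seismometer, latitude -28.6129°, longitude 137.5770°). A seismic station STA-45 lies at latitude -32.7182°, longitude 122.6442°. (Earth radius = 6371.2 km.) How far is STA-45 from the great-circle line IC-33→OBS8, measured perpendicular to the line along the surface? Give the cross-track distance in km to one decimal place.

δ₁₃ = central angle IC-33→STA-45 = 0.093508 rad  (haversine)
θ₁₃ = bearing IC-33→STA-45 = 241.108°,  θ₁₂ = bearing IC-33→OBS8 = 80.986°
dₓₜ = R·arcsin(sin δ₁₃ · sin(θ₁₃ − θ₁₂)) = 6371.2·arcsin(0.09337·sin(160.122°)) = 202.310 km
|dₓₜ| = 202.310 km

202.3 km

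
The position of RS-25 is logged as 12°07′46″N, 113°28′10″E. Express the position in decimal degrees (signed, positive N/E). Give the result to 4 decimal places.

lat: 12.1294° N → +12.1294°
lon: 113.4694° E → +113.4694°

+12.1294°, +113.4694°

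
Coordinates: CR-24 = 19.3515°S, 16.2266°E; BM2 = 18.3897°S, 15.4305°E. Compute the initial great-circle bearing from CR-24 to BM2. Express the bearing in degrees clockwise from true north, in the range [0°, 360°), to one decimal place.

Δλ = -0.7961°
y = sin Δλ · cos φ₂ = -0.013185
x = cos φ₁ sin φ₂ − sin φ₁ cos φ₂ cos Δλ = 0.016755
θ = atan2(y, x) = -38.1986° → 321.8014° (mod 360°)

321.8°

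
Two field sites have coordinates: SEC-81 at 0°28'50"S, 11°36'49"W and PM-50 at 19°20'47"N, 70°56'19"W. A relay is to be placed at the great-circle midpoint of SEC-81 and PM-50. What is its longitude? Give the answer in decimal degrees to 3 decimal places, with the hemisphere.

40.329°W

SEC-81: φ = -0.48056°, λ = -11.61361°
PM-50: φ = +19.34639°, λ = -70.93861°
Bx = cos φ₂ cos Δλ = 0.481360,  By = cos φ₂ sin Δλ = -0.811509
φₘ = atan2(sin φ₁ + sin φ₂, √((cos φ₁ + Bx)² + By²)) = 10.82254°
λₘ = λ₁ + atan2(By, cos φ₁ + Bx) = -40.32871°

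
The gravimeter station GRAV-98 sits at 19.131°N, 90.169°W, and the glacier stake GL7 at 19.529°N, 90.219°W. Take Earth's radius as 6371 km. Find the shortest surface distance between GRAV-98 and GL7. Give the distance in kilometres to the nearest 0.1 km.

44.6 km

Δφ = 0.3980°,  Δλ = -0.0500°
a = sin²(Δφ/2) + cos φ₁ cos φ₂ sin²(Δλ/2) = 0.000012
c = 2·arcsin(√a) = 0.006995 rad = 0.4008°
d = R·c = 6371 × 0.006995 = 44.6 km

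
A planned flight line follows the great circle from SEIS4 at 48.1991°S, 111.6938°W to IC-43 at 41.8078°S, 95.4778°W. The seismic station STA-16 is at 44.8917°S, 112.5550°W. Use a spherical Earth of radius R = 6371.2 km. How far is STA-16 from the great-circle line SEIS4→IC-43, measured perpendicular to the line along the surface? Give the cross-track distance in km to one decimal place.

364.4 km

δ₁₃ = central angle SEIS4→STA-16 = 0.058642 rad  (haversine)
θ₁₃ = bearing SEIS4→STA-16 = 349.532°,  θ₁₂ = bearing SEIS4→IC-43 = 66.801°
dₓₜ = R·arcsin(sin δ₁₃ · sin(θ₁₃ − θ₁₂)) = 6371.2·arcsin(0.05861·sin(282.731°)) = -364.426 km
|dₓₜ| = 364.426 km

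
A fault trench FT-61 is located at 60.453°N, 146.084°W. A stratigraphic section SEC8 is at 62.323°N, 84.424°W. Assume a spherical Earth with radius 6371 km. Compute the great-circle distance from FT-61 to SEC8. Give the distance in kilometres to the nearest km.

Δφ = 1.8700°,  Δλ = 61.6600°
a = sin²(Δφ/2) + cos φ₁ cos φ₂ sin²(Δλ/2) = 0.060427
c = 2·arcsin(√a) = 0.496731 rad = 28.4606°
d = R·c = 6371 × 0.496731 = 3164.7 km

3165 km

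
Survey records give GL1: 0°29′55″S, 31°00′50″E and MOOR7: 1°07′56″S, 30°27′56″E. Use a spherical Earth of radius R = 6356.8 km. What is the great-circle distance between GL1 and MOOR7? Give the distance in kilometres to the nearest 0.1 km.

GL1: φ = -0.49861°, λ = +31.01389°
MOOR7: φ = -1.13222°, λ = +30.46556°
Δφ = -0.6336°,  Δλ = -0.5483°
a = sin²(Δφ/2) + cos φ₁ cos φ₂ sin²(Δλ/2) = 0.000053
c = 2·arcsin(√a) = 0.014624 rad = 0.8379°
d = R·c = 6356.8 × 0.014624 = 93.0 km

93.0 km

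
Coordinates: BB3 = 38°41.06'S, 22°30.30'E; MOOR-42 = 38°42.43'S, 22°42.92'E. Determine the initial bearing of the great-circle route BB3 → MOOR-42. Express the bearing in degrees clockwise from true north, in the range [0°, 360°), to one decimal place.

BB3: φ = -38.68433°, λ = +22.50500°
MOOR-42: φ = -38.70717°, λ = +22.71533°
Δλ = 0.2103°
y = sin Δλ · cos φ₂ = 0.002865
x = cos φ₁ sin φ₂ − sin φ₁ cos φ₂ cos Δλ = -0.000402
θ = atan2(y, x) = 97.9843° → 97.9843° (mod 360°)

98.0°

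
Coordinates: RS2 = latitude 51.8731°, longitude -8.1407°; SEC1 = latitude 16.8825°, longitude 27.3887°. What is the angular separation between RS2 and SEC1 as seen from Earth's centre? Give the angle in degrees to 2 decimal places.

Δφ = -34.9906°,  Δλ = 35.5294°
a = sin²(Δφ/2) + cos φ₁ cos φ₂ sin²(Δλ/2) = 0.145375
c = 2·arcsin(√a) = 0.782362 rad = 44.8261°

44.83°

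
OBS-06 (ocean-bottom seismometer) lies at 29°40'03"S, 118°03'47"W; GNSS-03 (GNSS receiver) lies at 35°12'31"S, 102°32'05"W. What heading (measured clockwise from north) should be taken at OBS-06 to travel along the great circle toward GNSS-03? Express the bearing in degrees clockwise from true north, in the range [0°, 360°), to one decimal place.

117.0°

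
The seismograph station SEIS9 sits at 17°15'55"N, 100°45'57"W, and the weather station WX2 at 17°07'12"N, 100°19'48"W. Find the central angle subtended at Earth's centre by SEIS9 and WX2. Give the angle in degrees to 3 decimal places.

SEIS9: φ = +17.26528°, λ = -100.76583°
WX2: φ = +17.12000°, λ = -100.33000°
Δφ = -0.1453°,  Δλ = 0.4358°
a = sin²(Δφ/2) + cos φ₁ cos φ₂ sin²(Δλ/2) = 0.000015
c = 2·arcsin(√a) = 0.007696 rad = 0.4410°

0.441°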